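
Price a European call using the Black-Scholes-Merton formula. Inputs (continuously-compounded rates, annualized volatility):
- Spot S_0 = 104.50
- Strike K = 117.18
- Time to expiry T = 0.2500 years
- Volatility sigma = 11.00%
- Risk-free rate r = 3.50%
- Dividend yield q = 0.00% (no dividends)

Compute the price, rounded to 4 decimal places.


Answer: Price = 0.0630

Derivation:
d1 = (ln(S/K) + (r - q + 0.5*sigma^2) * T) / (sigma * sqrt(T)) = -1.89566623
d2 = d1 - sigma * sqrt(T) = -1.95066623
exp(-rT) = 0.99128817; exp(-qT) = 1.00000000
C = S_0 * exp(-qT) * N(d1) - K * exp(-rT) * N(d2)
N(d1) = 0.02900210; N(d2) = 0.02554838
C = 104.5000 * 1.00000000 * 0.02900210 - 117.1800 * 0.99128817 * 0.02554838 = 0.0630


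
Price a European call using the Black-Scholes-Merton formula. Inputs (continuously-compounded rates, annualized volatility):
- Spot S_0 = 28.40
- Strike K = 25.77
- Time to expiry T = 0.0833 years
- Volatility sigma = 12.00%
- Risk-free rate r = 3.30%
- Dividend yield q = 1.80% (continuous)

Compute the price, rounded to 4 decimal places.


Answer: Price = 2.6588

Derivation:
d1 = (ln(S/K) + (r - q + 0.5*sigma^2) * T) / (sigma * sqrt(T)) = 2.85924615
d2 = d1 - sigma * sqrt(T) = 2.82461206
exp(-rT) = 0.99725487; exp(-qT) = 0.99850172
C = S_0 * exp(-qT) * N(d1) - K * exp(-rT) * N(d2)
N(d1) = 0.99787675; N(d2) = 0.99763311
C = 28.4000 * 0.99850172 * 0.99787675 - 25.7700 * 0.99725487 * 0.99763311 = 2.6588


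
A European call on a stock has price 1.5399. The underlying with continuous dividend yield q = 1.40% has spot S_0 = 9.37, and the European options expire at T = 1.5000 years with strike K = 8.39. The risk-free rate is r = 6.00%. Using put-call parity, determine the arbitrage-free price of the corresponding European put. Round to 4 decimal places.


Put-call parity: C - P = S_0 * exp(-qT) - K * exp(-rT).
S_0 * exp(-qT) = 9.3700 * 0.97921896 = 9.17528170
K * exp(-rT) = 8.3900 * 0.91393119 = 7.66788264
P = C - S*exp(-qT) + K*exp(-rT)
P = 1.5399 - 9.17528170 + 7.66788264 = 0.0325

Answer: Put price = 0.0325


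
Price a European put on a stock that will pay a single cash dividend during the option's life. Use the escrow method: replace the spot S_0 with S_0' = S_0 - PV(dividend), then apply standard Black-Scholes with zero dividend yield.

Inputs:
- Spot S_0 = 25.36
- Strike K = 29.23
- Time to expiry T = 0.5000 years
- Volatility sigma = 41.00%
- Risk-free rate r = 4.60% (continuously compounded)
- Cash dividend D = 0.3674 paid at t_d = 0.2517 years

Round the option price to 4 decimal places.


PV(D) = D * exp(-r * t_d) = 0.3674 * 0.98848857 = 0.36317070
S_0' = S_0 - PV(D) = 25.3600 - 0.36317070 = 24.99682930
d1 = (ln(S_0'/K) + (r + sigma^2/2)*T) / (sigma*sqrt(T)) = -0.31534062
d2 = d1 - sigma*sqrt(T) = -0.60525440
exp(-rT) = 0.97726248
N(-d1) = 0.62374848; N(-d2) = 0.72749501
P = K * exp(-rT) * N(-d2) - S_0' * N(-d1) = 29.2300 * 0.97726248 * 0.72749501 - 24.99682930 * 0.62374848 = 5.1894

Answer: Price = 5.1894


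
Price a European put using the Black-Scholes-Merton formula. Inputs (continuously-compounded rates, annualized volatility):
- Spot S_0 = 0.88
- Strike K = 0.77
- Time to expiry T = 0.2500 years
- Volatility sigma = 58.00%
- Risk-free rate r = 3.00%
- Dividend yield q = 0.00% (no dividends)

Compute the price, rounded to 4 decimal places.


Answer: Price = 0.0478

Derivation:
d1 = (ln(S/K) + (r - q + 0.5*sigma^2) * T) / (sigma * sqrt(T)) = 0.63131515
d2 = d1 - sigma * sqrt(T) = 0.34131515
exp(-rT) = 0.99252805; exp(-qT) = 1.00000000
P = K * exp(-rT) * N(-d2) - S_0 * exp(-qT) * N(-d1)
N(-d1) = 0.26391724; N(-d2) = 0.36643317
P = 0.7700 * 0.99252805 * 0.36643317 - 0.8800 * 1.00000000 * 0.26391724 = 0.0478


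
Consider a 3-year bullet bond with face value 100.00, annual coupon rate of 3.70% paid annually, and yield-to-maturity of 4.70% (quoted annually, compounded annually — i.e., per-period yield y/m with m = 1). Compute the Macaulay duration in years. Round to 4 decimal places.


Coupon per period c = face * coupon_rate / m = 3.700000
Periods per year m = 1; per-period yield y/m = 0.047000
Number of cashflows N = 3
Cashflows (t years, CF_t, discount factor 1/(1+y/m)^(m*t), PV):
  t = 1.0000: CF_t = 3.700000, DF = 0.955110, PV = 3.533906
  t = 2.0000: CF_t = 3.700000, DF = 0.912235, PV = 3.375269
  t = 3.0000: CF_t = 103.700000, DF = 0.871284, PV = 90.352196
Price P = sum_t PV_t = 97.261371
Macaulay numerator sum_t t * PV_t:
  t * PV_t at t = 1.0000: 3.533906
  t * PV_t at t = 2.0000: 6.750538
  t * PV_t at t = 3.0000: 271.056587
Macaulay duration D = (sum_t t * PV_t) / P = 281.341031 / 97.261371 = 2.892629

Answer: Macaulay duration = 2.8926 years


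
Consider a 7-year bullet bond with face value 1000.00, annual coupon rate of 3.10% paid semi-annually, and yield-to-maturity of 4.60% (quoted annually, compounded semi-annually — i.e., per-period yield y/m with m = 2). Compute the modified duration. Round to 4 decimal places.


Answer: Modified duration = 6.1655

Derivation:
Coupon per period c = face * coupon_rate / m = 15.500000
Periods per year m = 2; per-period yield y/m = 0.023000
Number of cashflows N = 14
Cashflows (t years, CF_t, discount factor 1/(1+y/m)^(m*t), PV):
  t = 0.5000: CF_t = 15.500000, DF = 0.977517, PV = 15.151515
  t = 1.0000: CF_t = 15.500000, DF = 0.955540, PV = 14.810865
  t = 1.5000: CF_t = 15.500000, DF = 0.934056, PV = 14.477874
  t = 2.0000: CF_t = 15.500000, DF = 0.913056, PV = 14.152370
  t = 2.5000: CF_t = 15.500000, DF = 0.892528, PV = 13.834183
  t = 3.0000: CF_t = 15.500000, DF = 0.872461, PV = 13.523151
  t = 3.5000: CF_t = 15.500000, DF = 0.852846, PV = 13.219111
  t = 4.0000: CF_t = 15.500000, DF = 0.833671, PV = 12.921908
  t = 4.5000: CF_t = 15.500000, DF = 0.814928, PV = 12.631386
  t = 5.0000: CF_t = 15.500000, DF = 0.796606, PV = 12.347396
  t = 5.5000: CF_t = 15.500000, DF = 0.778696, PV = 12.069790
  t = 6.0000: CF_t = 15.500000, DF = 0.761189, PV = 11.798427
  t = 6.5000: CF_t = 15.500000, DF = 0.744075, PV = 11.533164
  t = 7.0000: CF_t = 1015.500000, DF = 0.727346, PV = 738.619988
Price P = sum_t PV_t = 911.091127
First compute Macaulay numerator sum_t t * PV_t:
  t * PV_t at t = 0.5000: 7.575758
  t * PV_t at t = 1.0000: 14.810865
  t * PV_t at t = 1.5000: 21.716811
  t * PV_t at t = 2.0000: 28.304739
  t * PV_t at t = 2.5000: 34.585459
  t * PV_t at t = 3.0000: 40.569453
  t * PV_t at t = 3.5000: 46.266890
  t * PV_t at t = 4.0000: 51.687630
  t * PV_t at t = 4.5000: 56.841235
  t * PV_t at t = 5.0000: 61.736978
  t * PV_t at t = 5.5000: 66.383847
  t * PV_t at t = 6.0000: 70.790559
  t * PV_t at t = 6.5000: 74.965565
  t * PV_t at t = 7.0000: 5170.339913
Macaulay duration D = 5746.575702 / 911.091127 = 6.307356
Modified duration = D / (1 + y/m) = 6.307356 / (1 + 0.023000) = 6.165548


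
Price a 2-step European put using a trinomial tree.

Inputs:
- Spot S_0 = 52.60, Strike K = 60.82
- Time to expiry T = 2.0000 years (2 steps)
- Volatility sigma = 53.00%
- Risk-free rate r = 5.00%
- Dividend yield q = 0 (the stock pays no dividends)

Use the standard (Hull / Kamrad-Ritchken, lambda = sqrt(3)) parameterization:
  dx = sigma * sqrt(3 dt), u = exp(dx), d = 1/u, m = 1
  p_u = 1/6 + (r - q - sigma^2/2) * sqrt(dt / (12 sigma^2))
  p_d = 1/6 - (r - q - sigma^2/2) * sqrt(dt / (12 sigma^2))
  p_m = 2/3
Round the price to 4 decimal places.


dt = T/N = 1.000000; dx = sigma*sqrt(3*dt) = 0.917987
u = exp(dx) = 2.504244; d = 1/u = 0.399322
p_u = 0.117401, p_m = 0.666667, p_d = 0.215932
Discount per step: exp(-r*dt) = 0.951229
Stock lattice S(k, j) with j the centered position index:
  k=0: S(0,+0) = 52.6000
  k=1: S(1,-1) = 21.0043; S(1,+0) = 52.6000; S(1,+1) = 131.7232
  k=2: S(2,-2) = 8.3875; S(2,-1) = 21.0043; S(2,+0) = 52.6000; S(2,+1) = 131.7232; S(2,+2) = 329.8671
Terminal payoffs V(N, j) = max(K - S_T, 0):
  V(2,-2) = 52.432502; V(2,-1) = 39.815658; V(2,+0) = 8.220000; V(2,+1) = 0.000000; V(2,+2) = 0.000000
Backward induction: V(k, j) = exp(-r*dt) * [p_u * V(k+1, j+1) + p_m * V(k+1, j) + p_d * V(k+1, j-1)]
  V(1,-1) = exp(-r*dt) * [p_u*8.220000 + p_m*39.815658 + p_d*52.432502] = 36.936875
  V(1,+0) = exp(-r*dt) * [p_u*0.000000 + p_m*8.220000 + p_d*39.815658] = 13.390911
  V(1,+1) = exp(-r*dt) * [p_u*0.000000 + p_m*0.000000 + p_d*8.220000] = 1.688396
  V(0,+0) = exp(-r*dt) * [p_u*1.688396 + p_m*13.390911 + p_d*36.936875] = 16.267307

Answer: Price = V(0,0) = 16.2673


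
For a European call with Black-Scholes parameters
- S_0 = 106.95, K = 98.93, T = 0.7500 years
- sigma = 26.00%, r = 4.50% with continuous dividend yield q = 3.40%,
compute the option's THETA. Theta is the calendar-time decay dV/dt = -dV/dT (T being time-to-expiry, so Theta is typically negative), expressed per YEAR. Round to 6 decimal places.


Answer: Theta = -5.687667

Derivation:
d1 = 0.4954060848; d2 = 0.2702394798
phi(d1) = 0.3528712118; exp(-qT) = 0.9748223790; exp(-rT) = 0.9668131777
Theta = -S*exp(-qT)*phi(d1)*sigma/(2*sqrt(T)) - r*K*exp(-rT)*N(d2) + q*S*exp(-qT)*N(d1)
N(d1) = 0.6898432498; N(d2) = 0.6065119891; sqrt(T) = 0.8660254038
Term 1 = -106.9500 * 0.9748223790 * 0.3528712118 * 0.2600 / (2 * 0.8660254038) = -5.5224937000
Term 2 = -0.0450 * 98.9300 * 0.9668131777 * 0.6065119891 = -2.6104926466
Term 3 = 0.0340 * 106.9500 * 0.9748223790 * 0.6898432498 = 2.4453195258
Theta = -5.5224937000 + (-2.6104926466) + (2.4453195258) = -5.687667


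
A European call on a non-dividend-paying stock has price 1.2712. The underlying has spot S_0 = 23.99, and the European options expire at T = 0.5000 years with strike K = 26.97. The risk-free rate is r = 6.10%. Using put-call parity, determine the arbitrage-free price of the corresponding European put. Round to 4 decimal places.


Answer: Put price = 3.4410

Derivation:
Put-call parity: C - P = S_0 * exp(-qT) - K * exp(-rT).
S_0 * exp(-qT) = 23.9900 * 1.00000000 = 23.99000000
K * exp(-rT) = 26.9700 * 0.96996043 = 26.15983285
P = C - S*exp(-qT) + K*exp(-rT)
P = 1.2712 - 23.99000000 + 26.15983285 = 3.4410


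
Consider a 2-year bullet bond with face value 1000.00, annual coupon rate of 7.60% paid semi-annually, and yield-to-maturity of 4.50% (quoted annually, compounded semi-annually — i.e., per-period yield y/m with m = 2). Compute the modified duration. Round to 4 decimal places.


Coupon per period c = face * coupon_rate / m = 38.000000
Periods per year m = 2; per-period yield y/m = 0.022500
Number of cashflows N = 4
Cashflows (t years, CF_t, discount factor 1/(1+y/m)^(m*t), PV):
  t = 0.5000: CF_t = 38.000000, DF = 0.977995, PV = 37.163814
  t = 1.0000: CF_t = 38.000000, DF = 0.956474, PV = 36.346029
  t = 1.5000: CF_t = 38.000000, DF = 0.935427, PV = 35.546238
  t = 2.0000: CF_t = 1038.000000, DF = 0.914843, PV = 949.607392
Price P = sum_t PV_t = 1058.663473
First compute Macaulay numerator sum_t t * PV_t:
  t * PV_t at t = 0.5000: 18.581907
  t * PV_t at t = 1.0000: 36.346029
  t * PV_t at t = 1.5000: 53.319357
  t * PV_t at t = 2.0000: 1899.214785
Macaulay duration D = 2007.462078 / 1058.663473 = 1.896223
Modified duration = D / (1 + y/m) = 1.896223 / (1 + 0.022500) = 1.854497

Answer: Modified duration = 1.8545


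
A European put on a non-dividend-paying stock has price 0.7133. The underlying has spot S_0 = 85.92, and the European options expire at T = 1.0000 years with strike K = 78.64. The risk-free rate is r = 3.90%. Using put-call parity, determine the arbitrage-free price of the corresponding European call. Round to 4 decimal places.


Answer: Call price = 11.0012

Derivation:
Put-call parity: C - P = S_0 * exp(-qT) - K * exp(-rT).
S_0 * exp(-qT) = 85.9200 * 1.00000000 = 85.92000000
K * exp(-rT) = 78.6400 * 0.96175071 = 75.63207577
C = P + S*exp(-qT) - K*exp(-rT)
C = 0.7133 + 85.92000000 - 75.63207577 = 11.0012


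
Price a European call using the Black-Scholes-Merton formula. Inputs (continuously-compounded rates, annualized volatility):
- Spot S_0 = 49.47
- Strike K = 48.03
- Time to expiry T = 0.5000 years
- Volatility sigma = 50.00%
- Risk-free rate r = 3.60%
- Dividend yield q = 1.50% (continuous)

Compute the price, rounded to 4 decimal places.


Answer: Price = 7.7608

Derivation:
d1 = (ln(S/K) + (r - q + 0.5*sigma^2) * T) / (sigma * sqrt(T)) = 0.29002864
d2 = d1 - sigma * sqrt(T) = -0.06352475
exp(-rT) = 0.98216103; exp(-qT) = 0.99252805
C = S_0 * exp(-qT) * N(d1) - K * exp(-rT) * N(d2)
N(d1) = 0.61410284; N(d2) = 0.47467433
C = 49.4700 * 0.99252805 * 0.61410284 - 48.0300 * 0.98216103 * 0.47467433 = 7.7608


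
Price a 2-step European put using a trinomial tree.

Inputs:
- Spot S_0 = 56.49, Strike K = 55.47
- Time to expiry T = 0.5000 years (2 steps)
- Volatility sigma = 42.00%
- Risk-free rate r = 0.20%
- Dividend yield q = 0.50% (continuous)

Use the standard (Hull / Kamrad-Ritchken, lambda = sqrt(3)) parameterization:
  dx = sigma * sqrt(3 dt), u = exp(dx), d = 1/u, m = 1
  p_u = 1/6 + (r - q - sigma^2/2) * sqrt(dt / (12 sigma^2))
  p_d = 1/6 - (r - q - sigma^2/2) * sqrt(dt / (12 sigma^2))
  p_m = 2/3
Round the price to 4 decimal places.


Answer: Price = V(0,0) = 5.3777

Derivation:
dt = T/N = 0.250000; dx = sigma*sqrt(3*dt) = 0.363731
u = exp(dx) = 1.438687; d = 1/u = 0.695078
p_u = 0.135325, p_m = 0.666667, p_d = 0.198009
Discount per step: exp(-r*dt) = 0.999500
Stock lattice S(k, j) with j the centered position index:
  k=0: S(0,+0) = 56.4900
  k=1: S(1,-1) = 39.2650; S(1,+0) = 56.4900; S(1,+1) = 81.2714
  k=2: S(2,-2) = 27.2922; S(2,-1) = 39.2650; S(2,+0) = 56.4900; S(2,+1) = 81.2714; S(2,+2) = 116.9241
Terminal payoffs V(N, j) = max(K - S_T, 0):
  V(2,-2) = 28.177763; V(2,-1) = 16.205023; V(2,+0) = 0.000000; V(2,+1) = 0.000000; V(2,+2) = 0.000000
Backward induction: V(k, j) = exp(-r*dt) * [p_u * V(k+1, j+1) + p_m * V(k+1, j) + p_d * V(k+1, j-1)]
  V(1,-1) = exp(-r*dt) * [p_u*0.000000 + p_m*16.205023 + p_d*28.177763] = 16.374597
  V(1,+0) = exp(-r*dt) * [p_u*0.000000 + p_m*0.000000 + p_d*16.205023] = 3.207129
  V(1,+1) = exp(-r*dt) * [p_u*0.000000 + p_m*0.000000 + p_d*0.000000] = 0.000000
  V(0,+0) = exp(-r*dt) * [p_u*0.000000 + p_m*3.207129 + p_d*16.374597] = 5.377706


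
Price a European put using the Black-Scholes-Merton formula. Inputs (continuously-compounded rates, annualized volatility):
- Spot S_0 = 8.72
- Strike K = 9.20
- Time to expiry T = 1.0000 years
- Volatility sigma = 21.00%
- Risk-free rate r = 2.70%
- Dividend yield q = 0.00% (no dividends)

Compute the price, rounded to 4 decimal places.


d1 = (ln(S/K) + (r - q + 0.5*sigma^2) * T) / (sigma * sqrt(T)) = -0.02159165
d2 = d1 - sigma * sqrt(T) = -0.23159165
exp(-rT) = 0.97336124; exp(-qT) = 1.00000000
P = K * exp(-rT) * N(-d2) - S_0 * exp(-qT) * N(-d1)
N(-d1) = 0.50861315; N(-d2) = 0.59157240
P = 9.2000 * 0.97336124 * 0.59157240 - 8.7200 * 1.00000000 * 0.50861315 = 0.8624

Answer: Price = 0.8624


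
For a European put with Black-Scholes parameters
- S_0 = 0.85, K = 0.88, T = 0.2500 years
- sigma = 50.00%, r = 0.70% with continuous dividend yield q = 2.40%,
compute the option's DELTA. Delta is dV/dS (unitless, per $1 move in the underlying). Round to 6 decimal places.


Answer: Delta = -0.509198

Derivation:
d1 = -0.0307422320; d2 = -0.2807422320
phi(d1) = 0.3987538078; exp(-qT) = 0.9940179641; exp(-rT) = 0.9982515304
N(-d1) = 0.5122624446
Delta = -exp(-qT) * N(-d1) = -0.9940179641 * 0.5122624446 = -0.509198


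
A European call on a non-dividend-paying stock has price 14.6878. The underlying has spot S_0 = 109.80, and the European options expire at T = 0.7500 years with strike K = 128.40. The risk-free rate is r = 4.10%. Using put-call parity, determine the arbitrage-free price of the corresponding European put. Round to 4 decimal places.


Put-call parity: C - P = S_0 * exp(-qT) - K * exp(-rT).
S_0 * exp(-qT) = 109.8000 * 1.00000000 = 109.80000000
K * exp(-rT) = 128.4000 * 0.96971797 = 124.51178764
P = C - S*exp(-qT) + K*exp(-rT)
P = 14.6878 - 109.80000000 + 124.51178764 = 29.3996

Answer: Put price = 29.3996


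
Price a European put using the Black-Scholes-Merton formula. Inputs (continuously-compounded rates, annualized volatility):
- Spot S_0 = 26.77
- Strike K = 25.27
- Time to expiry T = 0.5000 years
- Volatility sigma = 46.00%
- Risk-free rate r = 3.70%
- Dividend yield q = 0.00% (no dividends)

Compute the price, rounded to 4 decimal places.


d1 = (ln(S/K) + (r - q + 0.5*sigma^2) * T) / (sigma * sqrt(T)) = 0.39679124
d2 = d1 - sigma * sqrt(T) = 0.07152212
exp(-rT) = 0.98167007; exp(-qT) = 1.00000000
P = K * exp(-rT) * N(-d2) - S_0 * exp(-qT) * N(-d1)
N(-d1) = 0.34576071; N(-d2) = 0.47149111
P = 25.2700 * 0.98167007 * 0.47149111 - 26.7700 * 1.00000000 * 0.34576071 = 2.4402

Answer: Price = 2.4402


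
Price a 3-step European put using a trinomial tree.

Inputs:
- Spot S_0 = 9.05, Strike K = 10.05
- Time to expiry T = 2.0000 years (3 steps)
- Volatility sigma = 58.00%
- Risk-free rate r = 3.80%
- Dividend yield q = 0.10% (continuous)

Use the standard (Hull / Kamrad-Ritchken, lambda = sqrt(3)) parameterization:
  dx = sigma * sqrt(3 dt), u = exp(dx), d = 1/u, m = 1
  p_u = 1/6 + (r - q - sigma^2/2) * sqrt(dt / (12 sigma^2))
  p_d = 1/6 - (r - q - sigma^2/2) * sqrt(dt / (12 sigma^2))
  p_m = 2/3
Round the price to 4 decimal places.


dt = T/N = 0.666667; dx = sigma*sqrt(3*dt) = 0.820244
u = exp(dx) = 2.271054; d = 1/u = 0.440324
p_u = 0.113349, p_m = 0.666667, p_d = 0.219984
Discount per step: exp(-r*dt) = 0.974985
Stock lattice S(k, j) with j the centered position index:
  k=0: S(0,+0) = 9.0500
  k=1: S(1,-1) = 3.9849; S(1,+0) = 9.0500; S(1,+1) = 20.5530
  k=2: S(2,-2) = 1.7547; S(2,-1) = 3.9849; S(2,+0) = 9.0500; S(2,+1) = 20.5530; S(2,+2) = 46.6770
  k=3: S(3,-3) = 0.7726; S(3,-2) = 1.7547; S(3,-1) = 3.9849; S(3,+0) = 9.0500; S(3,+1) = 20.5530; S(3,+2) = 46.6770; S(3,+3) = 106.0061
Terminal payoffs V(N, j) = max(K - S_T, 0):
  V(3,-3) = 9.277379; V(3,-2) = 8.295337; V(3,-1) = 6.065065; V(3,+0) = 1.000000; V(3,+1) = 0.000000; V(3,+2) = 0.000000; V(3,+3) = 0.000000
Backward induction: V(k, j) = exp(-r*dt) * [p_u * V(k+1, j+1) + p_m * V(k+1, j) + p_d * V(k+1, j-1)]
  V(2,-2) = exp(-r*dt) * [p_u*6.065065 + p_m*8.295337 + p_d*9.277379] = 8.051982
  V(2,-1) = exp(-r*dt) * [p_u*1.000000 + p_m*6.065065 + p_d*8.295337] = 5.831939
  V(2,+0) = exp(-r*dt) * [p_u*0.000000 + p_m*1.000000 + p_d*6.065065] = 1.950832
  V(2,+1) = exp(-r*dt) * [p_u*0.000000 + p_m*0.000000 + p_d*1.000000] = 0.214481
  V(2,+2) = exp(-r*dt) * [p_u*0.000000 + p_m*0.000000 + p_d*0.000000] = 0.000000
  V(1,-1) = exp(-r*dt) * [p_u*1.950832 + p_m*5.831939 + p_d*8.051982] = 5.733294
  V(1,+0) = exp(-r*dt) * [p_u*0.214481 + p_m*1.950832 + p_d*5.831939] = 2.542566
  V(1,+1) = exp(-r*dt) * [p_u*0.000000 + p_m*0.214481 + p_d*1.950832] = 0.557828
  V(0,+0) = exp(-r*dt) * [p_u*0.557828 + p_m*2.542566 + p_d*5.733294] = 2.943974

Answer: Price = V(0,0) = 2.9440


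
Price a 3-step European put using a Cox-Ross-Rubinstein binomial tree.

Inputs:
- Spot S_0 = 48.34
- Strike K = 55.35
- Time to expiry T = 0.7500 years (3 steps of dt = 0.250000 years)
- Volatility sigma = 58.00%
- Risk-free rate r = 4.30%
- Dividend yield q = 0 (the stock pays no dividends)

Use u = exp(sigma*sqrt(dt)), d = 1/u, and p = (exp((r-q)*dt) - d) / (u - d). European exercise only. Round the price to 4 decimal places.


Answer: Price = V(0,0) = 13.3885

Derivation:
dt = T/N = 0.250000
u = exp(sigma*sqrt(dt)) = 1.336427; d = 1/u = 0.748264
p = (exp((r-q)*dt) - d) / (u - d) = 0.446380
Discount per step: exp(-r*dt) = 0.989308
Stock lattice S(k, i) with i counting down-moves:
  k=0: S(0,0) = 48.3400
  k=1: S(1,0) = 64.6029; S(1,1) = 36.1711
  k=2: S(2,0) = 86.3371; S(2,1) = 48.3400; S(2,2) = 27.0655
  k=3: S(3,0) = 115.3833; S(3,1) = 64.6029; S(3,2) = 36.1711; S(3,3) = 20.2521
Terminal payoffs V(N, i) = max(K - S_T, 0):
  V(3,0) = 0.000000; V(3,1) = 0.000000; V(3,2) = 19.178939; V(3,3) = 35.097882
Backward induction: V(k, i) = exp(-r*dt) * [p * V(k+1, i) + (1-p) * V(k+1, i+1)].
  V(2,0) = exp(-r*dt) * [p*0.000000 + (1-p)*0.000000] = 0.000000
  V(2,1) = exp(-r*dt) * [p*0.000000 + (1-p)*19.178939] = 10.504320
  V(2,2) = exp(-r*dt) * [p*19.178939 + (1-p)*35.097882] = 27.692687
  V(1,0) = exp(-r*dt) * [p*0.000000 + (1-p)*10.504320] = 5.753224
  V(1,1) = exp(-r*dt) * [p*10.504320 + (1-p)*27.692687] = 19.806085
  V(0,0) = exp(-r*dt) * [p*5.753224 + (1-p)*19.806085] = 13.388471


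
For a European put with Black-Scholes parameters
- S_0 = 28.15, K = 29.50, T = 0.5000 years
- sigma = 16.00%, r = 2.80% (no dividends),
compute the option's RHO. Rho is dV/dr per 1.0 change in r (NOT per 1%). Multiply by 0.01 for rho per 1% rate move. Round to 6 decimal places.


d1 = -0.2337245012; d2 = -0.3468615862
phi(d1) = 0.3881932080; exp(-qT) = 1.0000000000; exp(-rT) = 0.9860975443
N(-d2) = 0.6356523466
Rho = -K*T*exp(-rT)*N(-d2) = -29.5000 * 0.5000 * 0.9860975443 * 0.6356523466 = -9.245524

Answer: Rho = -9.245524


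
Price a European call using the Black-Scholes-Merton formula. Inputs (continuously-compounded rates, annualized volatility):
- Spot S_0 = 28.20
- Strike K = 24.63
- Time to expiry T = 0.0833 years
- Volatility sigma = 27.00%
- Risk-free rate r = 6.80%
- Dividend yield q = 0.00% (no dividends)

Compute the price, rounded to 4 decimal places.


Answer: Price = 3.7376

Derivation:
d1 = (ln(S/K) + (r - q + 0.5*sigma^2) * T) / (sigma * sqrt(T)) = 1.84862772
d2 = d1 - sigma * sqrt(T) = 1.77070102
exp(-rT) = 0.99435161; exp(-qT) = 1.00000000
C = S_0 * exp(-qT) * N(d1) - K * exp(-rT) * N(d2)
N(d1) = 0.96774421; N(d2) = 0.96169478
C = 28.2000 * 1.00000000 * 0.96774421 - 24.6300 * 0.99435161 * 0.96169478 = 3.7376


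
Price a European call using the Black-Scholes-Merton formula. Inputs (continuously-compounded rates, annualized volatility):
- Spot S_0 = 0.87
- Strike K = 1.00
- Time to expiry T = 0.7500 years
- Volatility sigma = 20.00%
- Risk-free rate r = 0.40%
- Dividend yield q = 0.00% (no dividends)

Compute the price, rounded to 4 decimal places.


Answer: Price = 0.0198

Derivation:
d1 = (ln(S/K) + (r - q + 0.5*sigma^2) * T) / (sigma * sqrt(T)) = -0.70010687
d2 = d1 - sigma * sqrt(T) = -0.87331195
exp(-rT) = 0.99700450; exp(-qT) = 1.00000000
C = S_0 * exp(-qT) * N(d1) - K * exp(-rT) * N(d2)
N(d1) = 0.24193028; N(d2) = 0.19124653
C = 0.8700 * 1.00000000 * 0.24193028 - 1.0000 * 0.99700450 * 0.19124653 = 0.0198


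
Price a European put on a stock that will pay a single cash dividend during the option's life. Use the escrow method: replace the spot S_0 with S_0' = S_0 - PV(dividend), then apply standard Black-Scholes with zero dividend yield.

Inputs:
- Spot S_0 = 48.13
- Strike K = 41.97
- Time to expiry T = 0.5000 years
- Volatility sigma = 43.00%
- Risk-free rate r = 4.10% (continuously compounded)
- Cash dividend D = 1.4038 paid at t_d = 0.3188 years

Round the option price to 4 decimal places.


PV(D) = D * exp(-r * t_d) = 1.4038 * 0.98701425 = 1.38557061
S_0' = S_0 - PV(D) = 48.1300 - 1.38557061 = 46.74442939
d1 = (ln(S_0'/K) + (r + sigma^2/2)*T) / (sigma*sqrt(T)) = 0.57379253
d2 = d1 - sigma*sqrt(T) = 0.26973662
exp(-rT) = 0.97970870
N(-d1) = 0.28305410; N(-d2) = 0.39368144
P = K * exp(-rT) * N(-d2) - S_0' * N(-d1) = 41.9700 * 0.97970870 * 0.39368144 - 46.74442939 * 0.28305410 = 2.9563

Answer: Price = 2.9563


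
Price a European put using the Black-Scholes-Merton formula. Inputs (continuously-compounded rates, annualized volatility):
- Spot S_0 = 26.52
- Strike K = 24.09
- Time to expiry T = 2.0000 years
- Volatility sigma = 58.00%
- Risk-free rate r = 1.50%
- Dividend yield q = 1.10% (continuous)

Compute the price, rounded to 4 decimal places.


d1 = (ln(S/K) + (r - q + 0.5*sigma^2) * T) / (sigma * sqrt(T)) = 0.53703827
d2 = d1 - sigma * sqrt(T) = -0.28320559
exp(-rT) = 0.97044553; exp(-qT) = 0.97824024
P = K * exp(-rT) * N(-d2) - S_0 * exp(-qT) * N(-d1)
N(-d1) = 0.29562059; N(-d2) = 0.61149038
P = 24.0900 * 0.97044553 * 0.61149038 - 26.5200 * 0.97824024 * 0.29562059 = 6.6262

Answer: Price = 6.6262


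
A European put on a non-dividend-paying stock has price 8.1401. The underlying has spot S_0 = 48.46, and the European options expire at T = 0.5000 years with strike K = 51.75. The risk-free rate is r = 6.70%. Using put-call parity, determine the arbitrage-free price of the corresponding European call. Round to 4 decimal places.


Answer: Call price = 6.5550

Derivation:
Put-call parity: C - P = S_0 * exp(-qT) - K * exp(-rT).
S_0 * exp(-qT) = 48.4600 * 1.00000000 = 48.46000000
K * exp(-rT) = 51.7500 * 0.96705491 = 50.04509166
C = P + S*exp(-qT) - K*exp(-rT)
C = 8.1401 + 48.46000000 - 50.04509166 = 6.5550


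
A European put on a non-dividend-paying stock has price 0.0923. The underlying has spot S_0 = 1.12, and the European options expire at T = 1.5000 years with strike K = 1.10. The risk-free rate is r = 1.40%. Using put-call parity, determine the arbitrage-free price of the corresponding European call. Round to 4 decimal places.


Answer: Call price = 0.1352

Derivation:
Put-call parity: C - P = S_0 * exp(-qT) - K * exp(-rT).
S_0 * exp(-qT) = 1.1200 * 1.00000000 = 1.12000000
K * exp(-rT) = 1.1000 * 0.97921896 = 1.07714086
C = P + S*exp(-qT) - K*exp(-rT)
C = 0.0923 + 1.12000000 - 1.07714086 = 0.1352


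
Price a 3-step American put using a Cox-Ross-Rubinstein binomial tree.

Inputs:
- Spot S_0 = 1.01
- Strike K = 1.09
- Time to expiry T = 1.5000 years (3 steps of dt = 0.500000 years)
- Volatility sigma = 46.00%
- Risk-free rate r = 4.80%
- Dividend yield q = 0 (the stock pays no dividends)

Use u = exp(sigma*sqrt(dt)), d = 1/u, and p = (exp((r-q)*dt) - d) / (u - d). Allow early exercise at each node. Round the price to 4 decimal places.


Answer: Price = V(0,0) = 0.2493

Derivation:
dt = T/N = 0.500000
u = exp(sigma*sqrt(dt)) = 1.384403; d = 1/u = 0.722333
p = (exp((r-q)*dt) - d) / (u - d) = 0.456081
Discount per step: exp(-r*dt) = 0.976286
Stock lattice S(k, i) with i counting down-moves:
  k=0: S(0,0) = 1.0100
  k=1: S(1,0) = 1.3982; S(1,1) = 0.7296
  k=2: S(2,0) = 1.9357; S(2,1) = 1.0100; S(2,2) = 0.5270
  k=3: S(3,0) = 2.6798; S(3,1) = 1.3982; S(3,2) = 0.7296; S(3,3) = 0.3807
Terminal payoffs V(N, i) = max(K - S_T, 0):
  V(3,0) = 0.000000; V(3,1) = 0.000000; V(3,2) = 0.360444; V(3,3) = 0.709343
Backward induction: V(k, i) = exp(-r*dt) * [p * V(k+1, i) + (1-p) * V(k+1, i+1)]; then take max(V_cont, immediate exercise) for American.
  V(2,0) = exp(-r*dt) * [p*0.000000 + (1-p)*0.000000] = 0.000000; exercise = 0.000000; V(2,0) = max -> 0.000000
  V(2,1) = exp(-r*dt) * [p*0.000000 + (1-p)*0.360444] = 0.191403; exercise = 0.080000; V(2,1) = max -> 0.191403
  V(2,2) = exp(-r*dt) * [p*0.360444 + (1-p)*0.709343] = 0.537169; exercise = 0.563017; V(2,2) = max -> 0.563017
  V(1,0) = exp(-r*dt) * [p*0.000000 + (1-p)*0.191403] = 0.101639; exercise = 0.000000; V(1,0) = max -> 0.101639
  V(1,1) = exp(-r*dt) * [p*0.191403 + (1-p)*0.563017] = 0.384199; exercise = 0.360444; V(1,1) = max -> 0.384199
  V(0,0) = exp(-r*dt) * [p*0.101639 + (1-p)*0.384199] = 0.249274; exercise = 0.080000; V(0,0) = max -> 0.249274


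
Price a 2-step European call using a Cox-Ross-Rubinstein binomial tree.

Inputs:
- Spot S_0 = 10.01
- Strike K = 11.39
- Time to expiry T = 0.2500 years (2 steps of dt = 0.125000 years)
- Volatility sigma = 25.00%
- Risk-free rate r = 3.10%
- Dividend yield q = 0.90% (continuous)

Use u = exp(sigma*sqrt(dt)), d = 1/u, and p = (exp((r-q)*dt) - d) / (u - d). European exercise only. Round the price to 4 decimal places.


Answer: Price = V(0,0) = 0.1342

Derivation:
dt = T/N = 0.125000
u = exp(sigma*sqrt(dt)) = 1.092412; d = 1/u = 0.915405
p = (exp((r-q)*dt) - d) / (u - d) = 0.493475
Discount per step: exp(-r*dt) = 0.996132
Stock lattice S(k, i) with i counting down-moves:
  k=0: S(0,0) = 10.0100
  k=1: S(1,0) = 10.9350; S(1,1) = 9.1632
  k=2: S(2,0) = 11.9456; S(2,1) = 10.0100; S(2,2) = 8.3880
Terminal payoffs V(N, i) = max(S_T - K, 0):
  V(2,0) = 0.555579; V(2,1) = 0.000000; V(2,2) = 0.000000
Backward induction: V(k, i) = exp(-r*dt) * [p * V(k+1, i) + (1-p) * V(k+1, i+1)].
  V(1,0) = exp(-r*dt) * [p*0.555579 + (1-p)*0.000000] = 0.273104
  V(1,1) = exp(-r*dt) * [p*0.000000 + (1-p)*0.000000] = 0.000000
  V(0,0) = exp(-r*dt) * [p*0.273104 + (1-p)*0.000000] = 0.134249


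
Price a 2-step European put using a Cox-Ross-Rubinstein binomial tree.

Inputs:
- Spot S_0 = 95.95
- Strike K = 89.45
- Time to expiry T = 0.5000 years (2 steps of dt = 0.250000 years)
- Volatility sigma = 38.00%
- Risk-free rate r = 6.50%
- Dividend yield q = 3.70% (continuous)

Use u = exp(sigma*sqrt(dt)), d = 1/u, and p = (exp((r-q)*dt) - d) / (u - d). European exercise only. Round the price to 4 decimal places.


dt = T/N = 0.250000
u = exp(sigma*sqrt(dt)) = 1.209250; d = 1/u = 0.826959
p = (exp((r-q)*dt) - d) / (u - d) = 0.471017
Discount per step: exp(-r*dt) = 0.983881
Stock lattice S(k, i) with i counting down-moves:
  k=0: S(0,0) = 95.9500
  k=1: S(1,0) = 116.0275; S(1,1) = 79.3467
  k=2: S(2,0) = 140.3062; S(2,1) = 95.9500; S(2,2) = 65.6165
Terminal payoffs V(N, i) = max(K - S_T, 0):
  V(2,0) = 0.000000; V(2,1) = 0.000000; V(2,2) = 23.833498
Backward induction: V(k, i) = exp(-r*dt) * [p * V(k+1, i) + (1-p) * V(k+1, i+1)].
  V(1,0) = exp(-r*dt) * [p*0.000000 + (1-p)*0.000000] = 0.000000
  V(1,1) = exp(-r*dt) * [p*0.000000 + (1-p)*23.833498] = 12.404292
  V(0,0) = exp(-r*dt) * [p*0.000000 + (1-p)*12.404292] = 6.455890

Answer: Price = V(0,0) = 6.4559


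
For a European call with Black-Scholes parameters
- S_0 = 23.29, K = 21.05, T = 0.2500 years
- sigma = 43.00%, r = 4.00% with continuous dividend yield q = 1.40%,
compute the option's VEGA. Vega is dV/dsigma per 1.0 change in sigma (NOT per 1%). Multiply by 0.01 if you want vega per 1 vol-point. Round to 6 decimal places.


Answer: Vega = 3.848029

Derivation:
d1 = 0.6080745292; d2 = 0.3930745292
phi(d1) = 0.3316033180; exp(-qT) = 0.9965061179; exp(-rT) = 0.9900498337
Vega = S * exp(-qT) * phi(d1) * sqrt(T) = 23.2900 * 0.9965061179 * 0.3316033180 * 0.5000000000 = 3.848029


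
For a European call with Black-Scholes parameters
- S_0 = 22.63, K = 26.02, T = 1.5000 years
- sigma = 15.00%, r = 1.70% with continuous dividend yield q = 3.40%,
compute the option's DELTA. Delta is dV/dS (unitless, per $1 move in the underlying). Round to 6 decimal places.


d1 = -0.8067749015; d2 = -0.9904866322
phi(d1) = 0.2881190823; exp(-qT) = 0.9502786705; exp(-rT) = 0.9748223790
N(d1) = 0.2098980909
Delta = exp(-qT) * N(d1) = 0.9502786705 * 0.2098980909 = 0.199462

Answer: Delta = 0.199462


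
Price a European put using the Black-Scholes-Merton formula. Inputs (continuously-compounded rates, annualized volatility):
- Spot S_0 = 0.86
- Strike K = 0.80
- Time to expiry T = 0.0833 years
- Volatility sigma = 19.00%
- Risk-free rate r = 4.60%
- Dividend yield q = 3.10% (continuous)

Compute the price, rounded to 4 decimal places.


d1 = (ln(S/K) + (r - q + 0.5*sigma^2) * T) / (sigma * sqrt(T)) = 1.36902656
d2 = d1 - sigma * sqrt(T) = 1.31418925
exp(-rT) = 0.99617553; exp(-qT) = 0.99742103
P = K * exp(-rT) * N(-d2) - S_0 * exp(-qT) * N(-d1)
N(-d1) = 0.08549549; N(-d2) = 0.09439126
P = 0.8000 * 0.99617553 * 0.09439126 - 0.8600 * 0.99742103 * 0.08549549 = 0.0019

Answer: Price = 0.0019


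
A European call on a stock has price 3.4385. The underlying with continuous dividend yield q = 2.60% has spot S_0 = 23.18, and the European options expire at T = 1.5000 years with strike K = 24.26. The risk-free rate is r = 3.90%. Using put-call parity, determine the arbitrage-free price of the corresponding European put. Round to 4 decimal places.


Answer: Put price = 4.0266

Derivation:
Put-call parity: C - P = S_0 * exp(-qT) - K * exp(-rT).
S_0 * exp(-qT) = 23.1800 * 0.96175071 = 22.29338144
K * exp(-rT) = 24.2600 * 0.94317824 = 22.88150411
P = C - S*exp(-qT) + K*exp(-rT)
P = 3.4385 - 22.29338144 + 22.88150411 = 4.0266


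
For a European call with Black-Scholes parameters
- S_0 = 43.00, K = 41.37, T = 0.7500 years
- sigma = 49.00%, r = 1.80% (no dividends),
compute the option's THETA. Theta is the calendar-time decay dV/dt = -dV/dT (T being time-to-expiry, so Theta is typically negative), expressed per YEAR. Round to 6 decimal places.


d1 = 0.3350555321; d2 = -0.0892969157
phi(d1) = 0.3771660876; exp(-qT) = 1.0000000000; exp(-rT) = 0.9865907163
Theta = -S*exp(-qT)*phi(d1)*sigma/(2*sqrt(T)) - r*K*exp(-rT)*N(d2) + q*S*exp(-qT)*N(d1)
N(d1) = 0.6312084019; N(d2) = 0.4644229726; sqrt(T) = 0.8660254038
Term 1 = -43.0000 * 1.0000000000 * 0.3771660876 * 0.4900 / (2 * 0.8660254038) = -4.5881387722
Term 2 = -0.0180 * 41.3700 * 0.9865907163 * 0.4644229726 = -0.3411997815
Term 3 = 0 (no dividend yield, q = 0)
Theta = -4.5881387722 + (-0.3411997815) + (0.0000000000) = -4.929339

Answer: Theta = -4.929339


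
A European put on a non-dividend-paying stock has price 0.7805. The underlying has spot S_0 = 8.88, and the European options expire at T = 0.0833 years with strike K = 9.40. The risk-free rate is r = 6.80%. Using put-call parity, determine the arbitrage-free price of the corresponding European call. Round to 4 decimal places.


Answer: Call price = 0.3136

Derivation:
Put-call parity: C - P = S_0 * exp(-qT) - K * exp(-rT).
S_0 * exp(-qT) = 8.8800 * 1.00000000 = 8.88000000
K * exp(-rT) = 9.4000 * 0.99435161 = 9.34690516
C = P + S*exp(-qT) - K*exp(-rT)
C = 0.7805 + 8.88000000 - 9.34690516 = 0.3136


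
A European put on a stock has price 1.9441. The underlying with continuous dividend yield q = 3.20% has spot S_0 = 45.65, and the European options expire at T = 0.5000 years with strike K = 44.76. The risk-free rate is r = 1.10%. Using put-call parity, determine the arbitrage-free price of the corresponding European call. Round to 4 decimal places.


Put-call parity: C - P = S_0 * exp(-qT) - K * exp(-rT).
S_0 * exp(-qT) = 45.6500 * 0.98412732 = 44.92541216
K * exp(-rT) = 44.7600 * 0.99451510 = 44.51449576
C = P + S*exp(-qT) - K*exp(-rT)
C = 1.9441 + 44.92541216 - 44.51449576 = 2.3550

Answer: Call price = 2.3550


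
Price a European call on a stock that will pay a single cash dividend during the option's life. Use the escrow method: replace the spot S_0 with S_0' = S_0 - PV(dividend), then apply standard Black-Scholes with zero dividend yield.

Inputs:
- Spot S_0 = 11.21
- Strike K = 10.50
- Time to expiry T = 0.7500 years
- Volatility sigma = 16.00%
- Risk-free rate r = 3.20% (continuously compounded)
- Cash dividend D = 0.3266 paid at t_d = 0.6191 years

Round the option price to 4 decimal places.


Answer: Price = 0.9578

Derivation:
PV(D) = D * exp(-r * t_d) = 0.3266 * 0.98038375 = 0.32019333
S_0' = S_0 - PV(D) = 11.2100 - 0.32019333 = 10.88980667
d1 = (ln(S_0'/K) + (r + sigma^2/2)*T) / (sigma*sqrt(T)) = 0.50555623
d2 = d1 - sigma*sqrt(T) = 0.36699217
exp(-rT) = 0.97628571
N(d1) = 0.69341589; N(d2) = 0.64318757
C = S_0' * N(d1) - K * exp(-rT) * N(d2) = 10.88980667 * 0.69341589 - 10.5000 * 0.97628571 * 0.64318757 = 0.9578


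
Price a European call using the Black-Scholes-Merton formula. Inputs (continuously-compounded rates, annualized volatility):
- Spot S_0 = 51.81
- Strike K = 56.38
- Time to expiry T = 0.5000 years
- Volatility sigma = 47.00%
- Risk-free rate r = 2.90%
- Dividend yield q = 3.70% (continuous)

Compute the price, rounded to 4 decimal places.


Answer: Price = 4.9143

Derivation:
d1 = (ln(S/K) + (r - q + 0.5*sigma^2) * T) / (sigma * sqrt(T)) = -0.10021751
d2 = d1 - sigma * sqrt(T) = -0.43255769
exp(-rT) = 0.98560462; exp(-qT) = 0.98167007
C = S_0 * exp(-qT) * N(d1) - K * exp(-rT) * N(d2)
N(d1) = 0.46008582; N(d2) = 0.33266807
C = 51.8100 * 0.98167007 * 0.46008582 - 56.3800 * 0.98560462 * 0.33266807 = 4.9143


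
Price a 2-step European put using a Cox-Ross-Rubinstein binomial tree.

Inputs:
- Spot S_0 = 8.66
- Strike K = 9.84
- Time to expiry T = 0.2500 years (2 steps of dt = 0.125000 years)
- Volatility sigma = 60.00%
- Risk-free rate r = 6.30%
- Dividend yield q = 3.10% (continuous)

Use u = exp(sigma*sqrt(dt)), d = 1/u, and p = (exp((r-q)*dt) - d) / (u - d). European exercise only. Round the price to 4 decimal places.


dt = T/N = 0.125000
u = exp(sigma*sqrt(dt)) = 1.236311; d = 1/u = 0.808858
p = (exp((r-q)*dt) - d) / (u - d) = 0.456541
Discount per step: exp(-r*dt) = 0.992156
Stock lattice S(k, i) with i counting down-moves:
  k=0: S(0,0) = 8.6600
  k=1: S(1,0) = 10.7065; S(1,1) = 7.0047
  k=2: S(2,0) = 13.2365; S(2,1) = 8.6600; S(2,2) = 5.6658
Terminal payoffs V(N, i) = max(K - S_T, 0):
  V(2,0) = 0.000000; V(2,1) = 1.180000; V(2,2) = 4.174186
Backward induction: V(k, i) = exp(-r*dt) * [p * V(k+1, i) + (1-p) * V(k+1, i+1)].
  V(1,0) = exp(-r*dt) * [p*0.000000 + (1-p)*1.180000] = 0.636251
  V(1,1) = exp(-r*dt) * [p*1.180000 + (1-p)*4.174186] = 2.785196
  V(0,0) = exp(-r*dt) * [p*0.636251 + (1-p)*2.785196] = 1.789962

Answer: Price = V(0,0) = 1.7900


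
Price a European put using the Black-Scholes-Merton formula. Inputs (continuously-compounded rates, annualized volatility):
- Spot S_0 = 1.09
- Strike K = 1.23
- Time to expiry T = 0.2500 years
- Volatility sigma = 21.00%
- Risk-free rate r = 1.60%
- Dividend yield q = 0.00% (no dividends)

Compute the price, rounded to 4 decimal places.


Answer: Price = 0.1432

Derivation:
d1 = (ln(S/K) + (r - q + 0.5*sigma^2) * T) / (sigma * sqrt(T)) = -1.06022832
d2 = d1 - sigma * sqrt(T) = -1.16522832
exp(-rT) = 0.99600799; exp(-qT) = 1.00000000
P = K * exp(-rT) * N(-d2) - S_0 * exp(-qT) * N(-d1)
N(-d1) = 0.85547963; N(-d2) = 0.87803671
P = 1.2300 * 0.99600799 * 0.87803671 - 1.0900 * 1.00000000 * 0.85547963 = 0.1432


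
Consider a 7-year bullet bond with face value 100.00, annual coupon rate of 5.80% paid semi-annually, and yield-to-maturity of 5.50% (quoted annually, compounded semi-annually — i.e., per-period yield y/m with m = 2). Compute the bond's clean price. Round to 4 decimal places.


Coupon per period c = face * coupon_rate / m = 2.900000
Periods per year m = 2; per-period yield y/m = 0.027500
Number of cashflows N = 14
Cashflows (t years, CF_t, discount factor 1/(1+y/m)^(m*t), PV):
  t = 0.5000: CF_t = 2.900000, DF = 0.973236, PV = 2.822384
  t = 1.0000: CF_t = 2.900000, DF = 0.947188, PV = 2.746846
  t = 1.5000: CF_t = 2.900000, DF = 0.921838, PV = 2.673330
  t = 2.0000: CF_t = 2.900000, DF = 0.897166, PV = 2.601781
  t = 2.5000: CF_t = 2.900000, DF = 0.873154, PV = 2.532147
  t = 3.0000: CF_t = 2.900000, DF = 0.849785, PV = 2.464376
  t = 3.5000: CF_t = 2.900000, DF = 0.827041, PV = 2.398420
  t = 4.0000: CF_t = 2.900000, DF = 0.804906, PV = 2.334228
  t = 4.5000: CF_t = 2.900000, DF = 0.783364, PV = 2.271755
  t = 5.0000: CF_t = 2.900000, DF = 0.762398, PV = 2.210954
  t = 5.5000: CF_t = 2.900000, DF = 0.741993, PV = 2.151780
  t = 6.0000: CF_t = 2.900000, DF = 0.722134, PV = 2.094190
  t = 6.5000: CF_t = 2.900000, DF = 0.702807, PV = 2.038141
  t = 7.0000: CF_t = 102.900000, DF = 0.683997, PV = 70.383320
Price P = sum_t PV_t = 101.723651

Answer: Price = 101.7237


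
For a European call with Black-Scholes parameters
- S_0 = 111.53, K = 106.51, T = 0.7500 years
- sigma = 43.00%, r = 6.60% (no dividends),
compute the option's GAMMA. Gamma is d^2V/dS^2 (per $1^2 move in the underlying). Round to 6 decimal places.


Answer: Gamma = 0.008709

Derivation:
d1 = 0.4427933795; d2 = 0.0704024558
phi(d1) = 0.3616886494; exp(-qT) = 1.0000000000; exp(-rT) = 0.9517051581
Gamma = exp(-qT) * phi(d1) / (S * sigma * sqrt(T)) = 1.0000000000 * 0.3616886494 / (111.5300 * 0.4300 * 0.8660254038) = 0.008709


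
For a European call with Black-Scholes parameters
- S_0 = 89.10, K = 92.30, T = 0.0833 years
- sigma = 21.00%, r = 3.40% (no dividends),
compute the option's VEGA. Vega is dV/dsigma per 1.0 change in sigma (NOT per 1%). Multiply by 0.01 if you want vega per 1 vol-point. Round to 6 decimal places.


Answer: Vega = 9.030327

Derivation:
d1 = -0.5051314546; d2 = -0.5657411073
phi(d1) = 0.3511585576; exp(-qT) = 1.0000000000; exp(-rT) = 0.9971718069
Vega = S * exp(-qT) * phi(d1) * sqrt(T) = 89.1000 * 1.0000000000 * 0.3511585576 * 0.2886173938 = 9.030327


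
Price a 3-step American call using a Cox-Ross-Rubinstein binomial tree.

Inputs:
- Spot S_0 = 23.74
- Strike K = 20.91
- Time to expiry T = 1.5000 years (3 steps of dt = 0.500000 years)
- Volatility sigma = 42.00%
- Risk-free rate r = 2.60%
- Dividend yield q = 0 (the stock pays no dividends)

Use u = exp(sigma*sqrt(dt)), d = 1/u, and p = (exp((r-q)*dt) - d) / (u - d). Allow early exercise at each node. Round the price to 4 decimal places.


Answer: Price = V(0,0) = 6.7246

Derivation:
dt = T/N = 0.500000
u = exp(sigma*sqrt(dt)) = 1.345795; d = 1/u = 0.743055
p = (exp((r-q)*dt) - d) / (u - d) = 0.448004
Discount per step: exp(-r*dt) = 0.987084
Stock lattice S(k, i) with i counting down-moves:
  k=0: S(0,0) = 23.7400
  k=1: S(1,0) = 31.9492; S(1,1) = 17.6401
  k=2: S(2,0) = 42.9970; S(2,1) = 23.7400; S(2,2) = 13.1076
  k=3: S(3,0) = 57.8652; S(3,1) = 31.9492; S(3,2) = 17.6401; S(3,3) = 9.7397
Terminal payoffs V(N, i) = max(S_T - K, 0):
  V(3,0) = 36.955186; V(3,1) = 11.039171; V(3,2) = 0.000000; V(3,3) = 0.000000
Backward induction: V(k, i) = exp(-r*dt) * [p * V(k+1, i) + (1-p) * V(k+1, i+1)]; then take max(V_cont, immediate exercise) for American.
  V(2,0) = exp(-r*dt) * [p*36.955186 + (1-p)*11.039171] = 22.357103; exercise = 22.087032; V(2,0) = max -> 22.357103
  V(2,1) = exp(-r*dt) * [p*11.039171 + (1-p)*0.000000] = 4.881713; exercise = 2.830000; V(2,1) = max -> 4.881713
  V(2,2) = exp(-r*dt) * [p*0.000000 + (1-p)*0.000000] = 0.000000; exercise = 0.000000; V(2,2) = max -> 0.000000
  V(1,0) = exp(-r*dt) * [p*22.357103 + (1-p)*4.881713] = 12.546582; exercise = 11.039171; V(1,0) = max -> 12.546582
  V(1,1) = exp(-r*dt) * [p*4.881713 + (1-p)*0.000000] = 2.158778; exercise = 0.000000; V(1,1) = max -> 2.158778
  V(0,0) = exp(-r*dt) * [p*12.546582 + (1-p)*2.158778] = 6.724563; exercise = 2.830000; V(0,0) = max -> 6.724563
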